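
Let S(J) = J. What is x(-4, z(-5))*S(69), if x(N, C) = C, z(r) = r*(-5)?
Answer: 1725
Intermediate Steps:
z(r) = -5*r
x(-4, z(-5))*S(69) = -5*(-5)*69 = 25*69 = 1725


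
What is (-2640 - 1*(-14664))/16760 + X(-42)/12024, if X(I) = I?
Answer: 2997347/4198380 ≈ 0.71393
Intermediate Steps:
(-2640 - 1*(-14664))/16760 + X(-42)/12024 = (-2640 - 1*(-14664))/16760 - 42/12024 = (-2640 + 14664)*(1/16760) - 42*1/12024 = 12024*(1/16760) - 7/2004 = 1503/2095 - 7/2004 = 2997347/4198380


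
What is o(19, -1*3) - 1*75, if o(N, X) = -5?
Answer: -80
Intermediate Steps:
o(19, -1*3) - 1*75 = -5 - 1*75 = -5 - 75 = -80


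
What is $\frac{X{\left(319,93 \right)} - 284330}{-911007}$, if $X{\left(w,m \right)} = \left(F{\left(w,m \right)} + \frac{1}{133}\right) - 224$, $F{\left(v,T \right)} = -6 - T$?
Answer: $\frac{12619616}{40387977} \approx 0.31246$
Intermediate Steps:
$X{\left(w,m \right)} = - \frac{30589}{133} - m$ ($X{\left(w,m \right)} = \left(\left(-6 - m\right) + \frac{1}{133}\right) - 224 = \left(- \frac{797}{133} - m\right) - 224 = - \frac{30589}{133} - m$)
$\frac{X{\left(319,93 \right)} - 284330}{-911007} = \frac{\left(- \frac{30589}{133} - 93\right) - 284330}{-911007} = \left(\left(- \frac{30589}{133} - 93\right) - 284330\right) \left(- \frac{1}{911007}\right) = \left(- \frac{42958}{133} - 284330\right) \left(- \frac{1}{911007}\right) = \left(- \frac{37858848}{133}\right) \left(- \frac{1}{911007}\right) = \frac{12619616}{40387977}$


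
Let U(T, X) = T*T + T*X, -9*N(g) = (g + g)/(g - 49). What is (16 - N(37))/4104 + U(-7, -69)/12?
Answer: 9825803/221616 ≈ 44.337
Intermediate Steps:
N(g) = -2*g/(9*(-49 + g)) (N(g) = -(g + g)/(9*(g - 49)) = -2*g/(9*(-49 + g)))
U(T, X) = T**2 + T*X
(16 - N(37))/4104 + U(-7, -69)/12 = (16 - (-2)*37/(-441 + 9*37))/4104 - 7*(-7 - 69)/12 = (16 - (-2)*37/(-441 + 333))*(1/4104) - 7*(-76)*(1/12) = (16 - (-2)*37/(-108))*(1/4104) + 532*(1/12) = (16 - (-2)*37*(-1)/108)*(1/4104) + 133/3 = (16 - 1*37/54)*(1/4104) + 133/3 = (16 - 37/54)*(1/4104) + 133/3 = (827/54)*(1/4104) + 133/3 = 827/221616 + 133/3 = 9825803/221616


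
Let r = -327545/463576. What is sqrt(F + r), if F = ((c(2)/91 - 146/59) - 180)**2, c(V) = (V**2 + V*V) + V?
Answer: sqrt(51504000608878679273434)/1244469772 ≈ 182.36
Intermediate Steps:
c(V) = V + 2*V**2 (c(V) = (V**2 + V**2) + V = 2*V**2 + V = V + 2*V**2)
r = -327545/463576 (r = -327545*1/463576 = -327545/463576 ≈ -0.70656)
F = 958668141456/28826161 (F = (((2*(1 + 2*2))/91 - 146/59) - 180)**2 = (((2*(1 + 4))*(1/91) - 146*1/59) - 180)**2 = (((2*5)*(1/91) - 146/59) - 180)**2 = ((10*(1/91) - 146/59) - 180)**2 = ((10/91 - 146/59) - 180)**2 = (-12696/5369 - 180)**2 = (-979116/5369)**2 = 958668141456/28826161 ≈ 33257.)
sqrt(F + r) = sqrt(958668141456/28826161 - 327545/463576) = sqrt(444406100478701911/13363116411736) = sqrt(51504000608878679273434)/1244469772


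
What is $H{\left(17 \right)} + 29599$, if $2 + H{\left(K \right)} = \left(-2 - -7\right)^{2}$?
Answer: $29622$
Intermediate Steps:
$H{\left(K \right)} = 23$ ($H{\left(K \right)} = -2 + \left(-2 - -7\right)^{2} = -2 + \left(-2 + 7\right)^{2} = -2 + 5^{2} = -2 + 25 = 23$)
$H{\left(17 \right)} + 29599 = 23 + 29599 = 29622$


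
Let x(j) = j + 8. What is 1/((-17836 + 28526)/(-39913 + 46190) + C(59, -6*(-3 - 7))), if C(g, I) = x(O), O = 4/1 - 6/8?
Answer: 25108/325225 ≈ 0.077202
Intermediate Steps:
O = 13/4 (O = 4*1 - 6*1/8 = 4 - 3/4 = 13/4 ≈ 3.2500)
x(j) = 8 + j
C(g, I) = 45/4 (C(g, I) = 8 + 13/4 = 45/4)
1/((-17836 + 28526)/(-39913 + 46190) + C(59, -6*(-3 - 7))) = 1/((-17836 + 28526)/(-39913 + 46190) + 45/4) = 1/(10690/6277 + 45/4) = 1/(325225/25108) = 25108/325225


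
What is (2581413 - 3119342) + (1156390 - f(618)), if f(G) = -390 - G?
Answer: 619469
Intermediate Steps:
(2581413 - 3119342) + (1156390 - f(618)) = (2581413 - 3119342) + (1156390 - (-390 - 1*618)) = -537929 + (1156390 - (-390 - 618)) = -537929 + (1156390 - 1*(-1008)) = -537929 + (1156390 + 1008) = -537929 + 1157398 = 619469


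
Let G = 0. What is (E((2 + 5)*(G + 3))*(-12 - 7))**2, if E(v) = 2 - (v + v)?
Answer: 577600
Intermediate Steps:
E(v) = 2 - 2*v
(E((2 + 5)*(G + 3))*(-12 - 7))**2 = ((2 - 2*(2 + 5)*(0 + 3))*(-12 - 7))**2 = ((2 - 14*3)*(-19))**2 = ((2 - 2*21)*(-19))**2 = ((2 - 42)*(-19))**2 = (-40*(-19))**2 = 760**2 = 577600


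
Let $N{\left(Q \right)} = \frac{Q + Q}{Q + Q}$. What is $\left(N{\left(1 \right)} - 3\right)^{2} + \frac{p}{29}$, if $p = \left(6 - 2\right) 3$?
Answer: $\frac{128}{29} \approx 4.4138$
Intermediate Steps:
$p = 12$ ($p = 4 \cdot 3 = 12$)
$N{\left(Q \right)} = 1$ ($N{\left(Q \right)} = \frac{2 Q}{2 Q} = 2 Q \frac{1}{2 Q} = 1$)
$\left(N{\left(1 \right)} - 3\right)^{2} + \frac{p}{29} = \left(1 - 3\right)^{2} + \frac{12}{29} = \left(-2\right)^{2} + 12 \cdot \frac{1}{29} = 4 + \frac{12}{29} = \frac{128}{29}$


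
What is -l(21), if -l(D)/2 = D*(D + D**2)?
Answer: 19404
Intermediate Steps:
l(D) = -2*D*(D + D**2)
-l(21) = -2*21**2*(-1 - 1*21) = -2*441*(-1 - 21) = -2*441*(-22) = -1*(-19404) = 19404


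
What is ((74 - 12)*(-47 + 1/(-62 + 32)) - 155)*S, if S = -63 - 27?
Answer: 276396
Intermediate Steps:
S = -90
((74 - 12)*(-47 + 1/(-62 + 32)) - 155)*S = ((74 - 12)*(-47 + 1/(-62 + 32)) - 155)*(-90) = (62*(-47 + 1/(-30)) - 155)*(-90) = (62*(-47 - 1/30) - 155)*(-90) = (62*(-1411/30) - 155)*(-90) = (-43741/15 - 155)*(-90) = -46066/15*(-90) = 276396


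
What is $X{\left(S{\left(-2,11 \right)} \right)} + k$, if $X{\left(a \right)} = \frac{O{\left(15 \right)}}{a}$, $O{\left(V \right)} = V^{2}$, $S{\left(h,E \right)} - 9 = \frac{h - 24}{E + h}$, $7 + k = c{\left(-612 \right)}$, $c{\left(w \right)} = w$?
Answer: $- \frac{6404}{11} \approx -582.18$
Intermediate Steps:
$k = -619$ ($k = -7 - 612 = -619$)
$S{\left(h,E \right)} = 9 + \frac{-24 + h}{E + h}$ ($S{\left(h,E \right)} = 9 + \frac{h - 24}{E + h} = 9 + \frac{-24 + h}{E + h}$)
$X{\left(a \right)} = \frac{225}{a}$ ($X{\left(a \right)} = \frac{15^{2}}{a} = \frac{225}{a}$)
$X{\left(S{\left(-2,11 \right)} \right)} + k = \frac{225}{\frac{1}{11 - 2} \left(-24 + 9 \cdot 11 + 10 \left(-2\right)\right)} - 619 = \frac{225}{\frac{1}{9} \left(-24 + 99 - 20\right)} - 619 = \frac{225}{\frac{1}{9} \cdot 55} - 619 = \frac{225}{\frac{55}{9}} - 619 = 225 \cdot \frac{9}{55} - 619 = \frac{405}{11} - 619 = - \frac{6404}{11}$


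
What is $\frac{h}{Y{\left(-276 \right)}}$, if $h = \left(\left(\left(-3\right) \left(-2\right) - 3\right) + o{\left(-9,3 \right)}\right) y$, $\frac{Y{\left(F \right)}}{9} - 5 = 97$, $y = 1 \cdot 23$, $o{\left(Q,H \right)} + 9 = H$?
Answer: $- \frac{23}{306} \approx -0.075163$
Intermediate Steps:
$o{\left(Q,H \right)} = -9 + H$
$y = 23$
$Y{\left(F \right)} = 918$ ($Y{\left(F \right)} = 45 + 9 \cdot 97 = 45 + 873 = 918$)
$h = -69$ ($h = \left(\left(\left(-3\right) \left(-2\right) - 3\right) + \left(-9 + 3\right)\right) 23 = \left(\left(6 - 3\right) - 6\right) 23 = \left(3 - 6\right) 23 = \left(-3\right) 23 = -69$)
$\frac{h}{Y{\left(-276 \right)}} = - \frac{69}{918} = \left(-69\right) \frac{1}{918} = - \frac{23}{306}$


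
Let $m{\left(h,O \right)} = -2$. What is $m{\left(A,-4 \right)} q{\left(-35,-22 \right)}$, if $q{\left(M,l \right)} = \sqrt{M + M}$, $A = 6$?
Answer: $- 2 i \sqrt{70} \approx - 16.733 i$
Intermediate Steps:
$q{\left(M,l \right)} = \sqrt{2} \sqrt{M}$ ($q{\left(M,l \right)} = \sqrt{2 M} = \sqrt{2} \sqrt{M}$)
$m{\left(A,-4 \right)} q{\left(-35,-22 \right)} = - 2 \sqrt{2} \sqrt{-35} = - 2 \sqrt{2} i \sqrt{35} = - 2 i \sqrt{70}$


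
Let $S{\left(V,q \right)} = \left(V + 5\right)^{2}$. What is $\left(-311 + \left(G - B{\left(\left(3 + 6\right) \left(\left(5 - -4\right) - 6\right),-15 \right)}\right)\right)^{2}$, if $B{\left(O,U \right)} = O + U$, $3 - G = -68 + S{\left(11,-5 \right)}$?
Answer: $258064$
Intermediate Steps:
$S{\left(V,q \right)} = \left(5 + V\right)^{2}$
$G = -185$ ($G = 3 - \left(-68 + \left(5 + 11\right)^{2}\right) = 3 - \left(-68 + 16^{2}\right) = 3 - \left(-68 + 256\right) = 3 - 188 = -185$)
$\left(-311 + \left(G - B{\left(\left(3 + 6\right) \left(\left(5 - -4\right) - 6\right),-15 \right)}\right)\right)^{2} = \left(-311 - \left(170 + \left(3 + 6\right) \left(\left(5 - -4\right) - 6\right)\right)\right)^{2} = \left(-311 - \left(170 + 9 \left(\left(5 + 4\right) - 6\right)\right)\right)^{2} = \left(-311 - \left(170 + 9 \left(9 - 6\right)\right)\right)^{2} = \left(-311 - \left(170 + 27\right)\right)^{2} = \left(-311 - 197\right)^{2} = \left(-508\right)^{2} = 258064$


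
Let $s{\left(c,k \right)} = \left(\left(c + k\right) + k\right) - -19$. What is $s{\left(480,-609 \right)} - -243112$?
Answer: $242393$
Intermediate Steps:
$s{\left(c,k \right)} = 19 + c + 2 k$ ($s{\left(c,k \right)} = \left(c + 2 k\right) + 19 = 19 + c + 2 k$)
$s{\left(480,-609 \right)} - -243112 = \left(19 + 480 + 2 \left(-609\right)\right) - -243112 = \left(19 + 480 - 1218\right) + 243112 = -719 + 243112 = 242393$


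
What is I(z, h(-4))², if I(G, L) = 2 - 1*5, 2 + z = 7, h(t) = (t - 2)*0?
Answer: 9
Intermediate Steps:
h(t) = 0 (h(t) = (-2 + t)*0 = 0)
z = 5 (z = -2 + 7 = 5)
I(G, L) = -3 (I(G, L) = 2 - 5 = -3)
I(z, h(-4))² = (-3)² = 9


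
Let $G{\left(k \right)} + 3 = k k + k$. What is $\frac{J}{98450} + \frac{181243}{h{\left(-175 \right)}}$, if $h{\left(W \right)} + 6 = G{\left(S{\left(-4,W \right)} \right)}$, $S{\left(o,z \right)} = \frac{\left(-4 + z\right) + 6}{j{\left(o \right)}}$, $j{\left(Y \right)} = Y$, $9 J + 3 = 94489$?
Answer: $\frac{428720902037}{4500690975} \approx 95.257$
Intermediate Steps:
$J = \frac{94486}{9}$ ($J = - \frac{1}{3} + \frac{1}{9} \cdot 94489 = - \frac{1}{3} + \frac{94489}{9} = \frac{94486}{9} \approx 10498.0$)
$S{\left(o,z \right)} = \frac{2 + z}{o}$ ($S{\left(o,z \right)} = \frac{\left(-4 + z\right) + 6}{o} = \frac{2 + z}{o}$)
$G{\left(k \right)} = -3 + k + k^{2}$ ($G{\left(k \right)} = -3 + \left(k k + k\right) = -3 + \left(k^{2} + k\right) = -3 + \left(k + k^{2}\right) = -3 + k + k^{2}$)
$h{\left(W \right)} = - \frac{19}{2} + \left(- \frac{1}{2} - \frac{W}{4}\right)^{2} - \frac{W}{4}$ ($h{\left(W \right)} = -6 + \left(-3 + \frac{2 + W}{-4} + \left(\frac{2 + W}{-4}\right)^{2}\right) = -6 - \left(3 - \frac{\left(2 + W\right)^{2}}{16} + \frac{2 + W}{4}\right) = -6 - \left(\frac{7}{2} - \left(- \frac{1}{2} - \frac{W}{4}\right)^{2} + \frac{W}{4}\right) = - \frac{19}{2} + \left(- \frac{1}{2} - \frac{W}{4}\right)^{2} - \frac{W}{4}$)
$\frac{J}{98450} + \frac{181243}{h{\left(-175 \right)}} = \frac{94486}{9 \cdot 98450} + \frac{181243}{- \frac{37}{4} + \frac{\left(-175\right)^{2}}{16}} = \frac{94486}{9} \cdot \frac{1}{98450} + \frac{181243}{- \frac{37}{4} + \frac{1}{16} \cdot 30625} = \frac{47243}{443025} + \frac{181243}{- \frac{37}{4} + \frac{30625}{16}} = \frac{47243}{443025} + \frac{181243}{\frac{30477}{16}} = \frac{47243}{443025} + 181243 \cdot \frac{16}{30477} = \frac{47243}{443025} + \frac{2899888}{30477} = \frac{428720902037}{4500690975}$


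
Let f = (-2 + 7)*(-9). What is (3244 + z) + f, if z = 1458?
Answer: 4657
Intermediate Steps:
f = -45 (f = 5*(-9) = -45)
(3244 + z) + f = (3244 + 1458) - 45 = 4702 - 45 = 4657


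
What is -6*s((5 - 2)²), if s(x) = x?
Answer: -54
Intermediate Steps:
-6*s((5 - 2)²) = -6*(5 - 2)² = -6*3² = -6*9 = -54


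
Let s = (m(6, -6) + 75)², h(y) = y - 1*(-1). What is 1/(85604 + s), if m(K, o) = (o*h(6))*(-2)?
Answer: 1/110885 ≈ 9.0183e-6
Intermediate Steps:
h(y) = 1 + y (h(y) = y + 1 = 1 + y)
m(K, o) = -14*o (m(K, o) = (o*(1 + 6))*(-2) = (o*7)*(-2) = (7*o)*(-2) = -14*o)
s = 25281 (s = (-14*(-6) + 75)² = (84 + 75)² = 159² = 25281)
1/(85604 + s) = 1/(85604 + 25281) = 1/110885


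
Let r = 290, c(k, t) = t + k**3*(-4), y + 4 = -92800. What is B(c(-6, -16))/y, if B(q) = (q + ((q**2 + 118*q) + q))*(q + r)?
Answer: -233535808/23201 ≈ -10066.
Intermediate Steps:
y = -92804 (y = -4 - 92800 = -92804)
c(k, t) = t - 4*k**3
B(q) = (290 + q)*(q**2 + 120*q) (B(q) = (q + ((q**2 + 118*q) + q))*(q + 290) = (q + (q**2 + 119*q))*(290 + q) = (q**2 + 120*q)*(290 + q) = (290 + q)*(q**2 + 120*q))
B(c(-6, -16))/y = ((-16 - 4*(-6)**3)*(34800 + (-16 - 4*(-6)**3)**2 + 410*(-16 - 4*(-6)**3)))/(-92804) = ((-16 - 4*(-216))*(34800 + (-16 - 4*(-216))**2 + 410*(-16 - 4*(-216))))*(-1/92804) = ((-16 + 864)*(34800 + (-16 + 864)**2 + 410*(-16 + 864)))*(-1/92804) = (848*(34800 + 848**2 + 410*848))*(-1/92804) = (848*(34800 + 719104 + 347680))*(-1/92804) = (848*1101584)*(-1/92804) = 934143232*(-1/92804) = -233535808/23201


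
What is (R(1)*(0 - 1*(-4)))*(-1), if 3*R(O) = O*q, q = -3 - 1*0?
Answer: 4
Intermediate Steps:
q = -3 (q = -3 + 0 = -3)
R(O) = -O (R(O) = (O*(-3))/3 = (-3*O)/3 = -O)
(R(1)*(0 - 1*(-4)))*(-1) = ((-1*1)*(0 - 1*(-4)))*(-1) = -(0 + 4)*(-1) = -1*4*(-1) = -4*(-1) = 4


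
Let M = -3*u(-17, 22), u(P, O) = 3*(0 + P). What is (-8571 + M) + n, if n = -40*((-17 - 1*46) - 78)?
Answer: -2778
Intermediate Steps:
u(P, O) = 3*P
n = 5640 (n = -40*((-17 - 46) - 78) = -40*(-63 - 78) = -40*(-141) = 5640)
M = 153 (M = -9*(-17) = -3*(-51) = 153)
(-8571 + M) + n = (-8571 + 153) + 5640 = -8418 + 5640 = -2778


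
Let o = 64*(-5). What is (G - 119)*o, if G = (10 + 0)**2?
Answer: 6080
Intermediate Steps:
o = -320
G = 100 (G = 10**2 = 100)
(G - 119)*o = (100 - 119)*(-320) = -19*(-320) = 6080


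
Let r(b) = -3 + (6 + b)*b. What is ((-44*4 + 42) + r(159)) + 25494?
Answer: 51592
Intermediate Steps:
r(b) = -3 + b*(6 + b)
((-44*4 + 42) + r(159)) + 25494 = ((-44*4 + 42) + (-3 + 159² + 6*159)) + 25494 = ((-176 + 42) + (-3 + 25281 + 954)) + 25494 = (-134 + 26232) + 25494 = 26098 + 25494 = 51592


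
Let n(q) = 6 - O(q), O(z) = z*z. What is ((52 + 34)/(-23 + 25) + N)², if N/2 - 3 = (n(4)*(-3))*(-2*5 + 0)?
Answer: 303601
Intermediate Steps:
O(z) = z²
n(q) = 6 - q²
N = -594 (N = 6 + 2*(((6 - 1*4²)*(-3))*(-2*5 + 0)) = 6 + 2*(((6 - 1*16)*(-3))*(-10 + 0)) = 6 + 2*(((6 - 16)*(-3))*(-10)) = 6 + 2*(-10*(-3)*(-10)) = 6 + 2*(30*(-10)) = 6 + 2*(-300) = 6 - 600 = -594)
((52 + 34)/(-23 + 25) + N)² = ((52 + 34)/(-23 + 25) - 594)² = (86/2 - 594)² = (86*(½) - 594)² = (43 - 594)² = (-551)² = 303601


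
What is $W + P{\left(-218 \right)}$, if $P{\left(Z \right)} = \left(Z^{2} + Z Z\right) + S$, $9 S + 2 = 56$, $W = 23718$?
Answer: $118772$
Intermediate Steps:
$S = 6$ ($S = - \frac{2}{9} + \frac{1}{9} \cdot 56 = - \frac{2}{9} + \frac{56}{9} = 6$)
$P{\left(Z \right)} = 6 + 2 Z^{2}$ ($P{\left(Z \right)} = \left(Z^{2} + Z Z\right) + 6 = \left(Z^{2} + Z^{2}\right) + 6 = 2 Z^{2} + 6 = 6 + 2 Z^{2}$)
$W + P{\left(-218 \right)} = 23718 + \left(6 + 2 \left(-218\right)^{2}\right) = 23718 + \left(6 + 2 \cdot 47524\right) = 23718 + \left(6 + 95048\right) = 23718 + 95054 = 118772$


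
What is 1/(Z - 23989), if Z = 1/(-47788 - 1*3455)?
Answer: -51243/1229268328 ≈ -4.1686e-5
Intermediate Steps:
Z = -1/51243 (Z = 1/(-47788 - 3455) = 1/(-51243) = -1/51243 ≈ -1.9515e-5)
1/(Z - 23989) = 1/(-1/51243 - 23989) = 1/(-1229268328/51243) = -51243/1229268328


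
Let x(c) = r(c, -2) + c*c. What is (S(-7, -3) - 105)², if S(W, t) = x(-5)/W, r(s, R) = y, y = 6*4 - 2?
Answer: 611524/49 ≈ 12480.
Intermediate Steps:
y = 22 (y = 24 - 2 = 22)
r(s, R) = 22
x(c) = 22 + c² (x(c) = 22 + c*c = 22 + c²)
S(W, t) = 47/W (S(W, t) = (22 + (-5)²)/W = (22 + 25)/W = 47/W)
(S(-7, -3) - 105)² = (47/(-7) - 105)² = (47*(-⅐) - 105)² = (-47/7 - 105)² = (-782/7)² = 611524/49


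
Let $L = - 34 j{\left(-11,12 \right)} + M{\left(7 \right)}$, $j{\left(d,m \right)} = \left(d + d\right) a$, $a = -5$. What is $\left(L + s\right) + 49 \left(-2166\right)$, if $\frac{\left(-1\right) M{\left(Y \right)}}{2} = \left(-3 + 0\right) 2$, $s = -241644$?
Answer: $-351506$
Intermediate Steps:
$M{\left(Y \right)} = 12$ ($M{\left(Y \right)} = - 2 \left(-3 + 0\right) 2 = - 2 \left(\left(-3\right) 2\right) = \left(-2\right) \left(-6\right) = 12$)
$j{\left(d,m \right)} = - 10 d$ ($j{\left(d,m \right)} = \left(d + d\right) \left(-5\right) = 2 d \left(-5\right) = - 10 d$)
$L = -3728$ ($L = - 34 \left(\left(-10\right) \left(-11\right)\right) + 12 = \left(-34\right) 110 + 12 = -3740 + 12 = -3728$)
$\left(L + s\right) + 49 \left(-2166\right) = \left(-3728 - 241644\right) + 49 \left(-2166\right) = -245372 - 106134 = -351506$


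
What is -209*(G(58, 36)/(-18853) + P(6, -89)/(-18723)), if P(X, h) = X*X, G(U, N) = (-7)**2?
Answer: 111197405/117661573 ≈ 0.94506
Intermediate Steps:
G(U, N) = 49
P(X, h) = X**2
-209*(G(58, 36)/(-18853) + P(6, -89)/(-18723)) = -209*(49/(-18853) + 6**2/(-18723)) = -209*(49*(-1/18853) + 36*(-1/18723)) = -209*(-49/18853 - 12/6241) = -209*(-532045/117661573) = 111197405/117661573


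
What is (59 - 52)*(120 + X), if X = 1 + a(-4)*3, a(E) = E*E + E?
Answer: 1099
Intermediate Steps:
a(E) = E + E**2 (a(E) = E**2 + E = E + E**2)
X = 37 (X = 1 - 4*(1 - 4)*3 = 1 - 4*(-3)*3 = 1 + 12*3 = 1 + 36 = 37)
(59 - 52)*(120 + X) = (59 - 52)*(120 + 37) = 7*157 = 1099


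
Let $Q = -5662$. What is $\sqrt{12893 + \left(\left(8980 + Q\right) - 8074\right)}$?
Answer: $\sqrt{8137} \approx 90.205$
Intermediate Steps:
$\sqrt{12893 + \left(\left(8980 + Q\right) - 8074\right)} = \sqrt{12893 + \left(\left(8980 - 5662\right) - 8074\right)} = \sqrt{12893 + \left(3318 - 8074\right)} = \sqrt{12893 - 4756} = \sqrt{8137}$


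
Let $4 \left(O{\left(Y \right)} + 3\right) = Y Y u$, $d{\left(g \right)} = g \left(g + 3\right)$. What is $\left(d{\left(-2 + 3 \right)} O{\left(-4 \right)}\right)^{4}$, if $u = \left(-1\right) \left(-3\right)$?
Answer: $1679616$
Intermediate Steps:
$d{\left(g \right)} = g \left(3 + g\right)$
$u = 3$
$O{\left(Y \right)} = -3 + \frac{3 Y^{2}}{4}$ ($O{\left(Y \right)} = -3 + \frac{Y Y 3}{4} = -3 + \frac{Y^{2} \cdot 3}{4} = -3 + \frac{3 Y^{2}}{4}$)
$\left(d{\left(-2 + 3 \right)} O{\left(-4 \right)}\right)^{4} = \left(\left(-2 + 3\right) \left(3 + \left(-2 + 3\right)\right) \left(-3 + \frac{3 \left(-4\right)^{2}}{4}\right)\right)^{4} = \left(1 \left(3 + 1\right) \left(-3 + \frac{3}{4} \cdot 16\right)\right)^{4} = \left(1 \cdot 4 \left(-3 + 12\right)\right)^{4} = \left(4 \cdot 9\right)^{4} = 36^{4} = 1679616$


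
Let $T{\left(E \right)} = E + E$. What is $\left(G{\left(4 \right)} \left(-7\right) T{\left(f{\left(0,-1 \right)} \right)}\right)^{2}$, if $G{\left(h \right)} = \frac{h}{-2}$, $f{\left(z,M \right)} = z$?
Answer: $0$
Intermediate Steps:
$G{\left(h \right)} = - \frac{h}{2}$ ($G{\left(h \right)} = h \left(- \frac{1}{2}\right) = - \frac{h}{2}$)
$T{\left(E \right)} = 2 E$
$\left(G{\left(4 \right)} \left(-7\right) T{\left(f{\left(0,-1 \right)} \right)}\right)^{2} = \left(\left(- \frac{1}{2}\right) 4 \left(-7\right) 2 \cdot 0\right)^{2} = \left(\left(-2\right) \left(-7\right) 0\right)^{2} = \left(14 \cdot 0\right)^{2} = 0^{2} = 0$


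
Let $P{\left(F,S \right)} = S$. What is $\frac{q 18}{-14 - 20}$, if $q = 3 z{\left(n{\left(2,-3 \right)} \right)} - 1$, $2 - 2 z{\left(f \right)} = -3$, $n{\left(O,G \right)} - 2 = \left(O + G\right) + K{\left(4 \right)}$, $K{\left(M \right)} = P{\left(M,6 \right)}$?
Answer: $- \frac{117}{34} \approx -3.4412$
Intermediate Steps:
$K{\left(M \right)} = 6$
$n{\left(O,G \right)} = 8 + G + O$ ($n{\left(O,G \right)} = 2 + \left(\left(O + G\right) + 6\right) = 2 + \left(\left(G + O\right) + 6\right) = 2 + \left(6 + G + O\right) = 8 + G + O$)
$z{\left(f \right)} = \frac{5}{2}$ ($z{\left(f \right)} = 1 - - \frac{3}{2} = 1 + \frac{3}{2} = \frac{5}{2}$)
$q = \frac{13}{2}$ ($q = 3 \cdot \frac{5}{2} - 1 = \frac{15}{2} - 1 = \frac{13}{2} \approx 6.5$)
$\frac{q 18}{-14 - 20} = \frac{\frac{13}{2} \cdot 18}{-14 - 20} = \frac{117}{-34} = 117 \left(- \frac{1}{34}\right) = - \frac{117}{34}$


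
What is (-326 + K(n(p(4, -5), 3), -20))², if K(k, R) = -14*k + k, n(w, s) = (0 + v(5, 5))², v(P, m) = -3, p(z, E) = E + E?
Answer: 196249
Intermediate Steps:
p(z, E) = 2*E
n(w, s) = 9 (n(w, s) = (0 - 3)² = (-3)² = 9)
K(k, R) = -13*k
(-326 + K(n(p(4, -5), 3), -20))² = (-326 - 13*9)² = (-326 - 117)² = (-443)² = 196249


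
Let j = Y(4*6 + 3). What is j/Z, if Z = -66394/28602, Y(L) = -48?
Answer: 686448/33197 ≈ 20.678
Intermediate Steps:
j = -48
Z = -33197/14301 (Z = -66394*1/28602 = -33197/14301 ≈ -2.3213)
j/Z = -48/(-33197/14301) = -48*(-14301/33197) = 686448/33197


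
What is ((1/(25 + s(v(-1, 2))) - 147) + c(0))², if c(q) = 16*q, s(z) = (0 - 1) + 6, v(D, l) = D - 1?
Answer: 19439281/900 ≈ 21599.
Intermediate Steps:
v(D, l) = -1 + D
s(z) = 5 (s(z) = -1 + 6 = 5)
((1/(25 + s(v(-1, 2))) - 147) + c(0))² = ((1/(25 + 5) - 147) + 16*0)² = ((1/30 - 147) + 0)² = (-4409/30 + 0)² = (-4409/30)² = 19439281/900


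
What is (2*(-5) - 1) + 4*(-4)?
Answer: -27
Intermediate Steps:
(2*(-5) - 1) + 4*(-4) = (-10 - 1) - 16 = -11 - 16 = -27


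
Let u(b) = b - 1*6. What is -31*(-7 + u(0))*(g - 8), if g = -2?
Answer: -4030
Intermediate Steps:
u(b) = -6 + b (u(b) = b - 6 = -6 + b)
-31*(-7 + u(0))*(g - 8) = -31*(-7 + (-6 + 0))*(-2 - 8) = -31*(-7 - 6)*(-10) = -(-403)*(-10) = -31*130 = -4030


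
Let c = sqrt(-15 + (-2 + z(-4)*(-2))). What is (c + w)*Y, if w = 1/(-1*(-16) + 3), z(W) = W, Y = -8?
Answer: -8/19 - 24*I ≈ -0.42105 - 24.0*I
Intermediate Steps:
c = 3*I (c = sqrt(-15 + (-2 - 4*(-2))) = sqrt(-15 + (-2 + 8)) = sqrt(-15 + 6) = sqrt(-9) = 3*I ≈ 3.0*I)
w = 1/19 (w = 1/(16 + 3) = 1/19 ≈ 0.052632)
(c + w)*Y = (3*I + 1/19)*(-8) = (1/19 + 3*I)*(-8) = -8/19 - 24*I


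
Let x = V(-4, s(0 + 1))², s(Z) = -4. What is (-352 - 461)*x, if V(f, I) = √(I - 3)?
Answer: 5691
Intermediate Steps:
V(f, I) = √(-3 + I)
x = -7 (x = (√(-3 - 4))² = (√(-7))² = (I*√7)² = -7)
(-352 - 461)*x = (-352 - 461)*(-7) = -813*(-7) = 5691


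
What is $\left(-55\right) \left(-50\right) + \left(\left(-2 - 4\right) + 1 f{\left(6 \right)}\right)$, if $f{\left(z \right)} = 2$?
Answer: $2746$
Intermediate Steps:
$\left(-55\right) \left(-50\right) + \left(\left(-2 - 4\right) + 1 f{\left(6 \right)}\right) = \left(-55\right) \left(-50\right) + \left(\left(-2 - 4\right) + 1 \cdot 2\right) = 2750 + \left(\left(-2 - 4\right) + 2\right) = 2750 + \left(-6 + 2\right) = 2750 - 4 = 2746$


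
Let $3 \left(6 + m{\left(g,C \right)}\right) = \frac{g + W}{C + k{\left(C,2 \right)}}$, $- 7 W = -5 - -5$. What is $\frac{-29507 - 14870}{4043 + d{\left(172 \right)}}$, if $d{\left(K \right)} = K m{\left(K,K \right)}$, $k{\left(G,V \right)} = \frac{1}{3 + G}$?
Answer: $- \frac{4007376231}{277079533} \approx -14.463$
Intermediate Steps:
$W = 0$ ($W = - \frac{-5 - -5}{7} = - \frac{-5 + 5}{7} = \left(- \frac{1}{7}\right) 0 = 0$)
$m{\left(g,C \right)} = -6 + \frac{g}{3 \left(C + \frac{1}{3 + C}\right)}$ ($m{\left(g,C \right)} = -6 + \frac{\left(g + 0\right) \frac{1}{C + \frac{1}{3 + C}}}{3} = -6 + \frac{g \frac{1}{C + \frac{1}{3 + C}}}{3} = -6 + \frac{g}{3 \left(C + \frac{1}{3 + C}\right)}$)
$d{\left(K \right)} = \frac{K \left(-18 - 17 K \left(3 + K\right)\right)}{3 \left(1 + K \left(3 + K\right)\right)}$ ($d{\left(K \right)} = K \frac{-18 + \left(3 + K\right) \left(K - 18 K\right)}{3 \left(1 + K \left(3 + K\right)\right)} = K \frac{-18 + \left(3 + K\right) \left(- 17 K\right)}{3 \left(1 + K \left(3 + K\right)\right)} = K \frac{-18 - 17 K \left(3 + K\right)}{3 \left(1 + K \left(3 + K\right)\right)} = \frac{K \left(-18 - 17 K \left(3 + K\right)\right)}{3 \left(1 + K \left(3 + K\right)\right)}$)
$\frac{-29507 - 14870}{4043 + d{\left(172 \right)}} = \frac{-29507 - 14870}{4043 + \frac{1}{3} \cdot 172 \frac{1}{1 + 172 \left(3 + 172\right)} \left(-18 - 2924 \left(3 + 172\right)\right)} = - \frac{44377}{4043 + \frac{1}{3} \cdot 172 \frac{1}{1 + 172 \cdot 175} \left(-18 - 2924 \cdot 175\right)} = - \frac{44377}{4043 + \frac{1}{3} \cdot 172 \frac{1}{1 + 30100} \left(-18 - 511700\right)} = - \frac{44377}{4043 + \frac{1}{3} \cdot 172 \cdot \frac{1}{30101} \left(-511718\right)} = - \frac{44377}{4043 - \frac{88015496}{90303}} = - \frac{44377}{\frac{277079533}{90303}} = \left(-44377\right) \frac{90303}{277079533} = - \frac{4007376231}{277079533}$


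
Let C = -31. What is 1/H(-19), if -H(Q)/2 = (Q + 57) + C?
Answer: -1/14 ≈ -0.071429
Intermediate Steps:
H(Q) = -52 - 2*Q (H(Q) = -2*((Q + 57) - 31) = -2*((57 + Q) - 31) = -2*(26 + Q) = -52 - 2*Q)
1/H(-19) = 1/(-52 - 2*(-19)) = 1/(-52 + 38) = 1/(-14) = -1/14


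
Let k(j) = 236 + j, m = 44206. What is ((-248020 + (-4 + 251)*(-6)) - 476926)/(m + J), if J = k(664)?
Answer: -363214/22553 ≈ -16.105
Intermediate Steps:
J = 900 (J = 236 + 664 = 900)
((-248020 + (-4 + 251)*(-6)) - 476926)/(m + J) = ((-248020 + (-4 + 251)*(-6)) - 476926)/(44206 + 900) = ((-248020 + 247*(-6)) - 476926)/45106 = ((-248020 - 1482) - 476926)*(1/45106) = (-249502 - 476926)*(1/45106) = -726428*1/45106 = -363214/22553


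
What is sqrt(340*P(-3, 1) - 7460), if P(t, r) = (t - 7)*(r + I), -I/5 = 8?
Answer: 2*sqrt(31285) ≈ 353.75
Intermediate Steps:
I = -40 (I = -5*8 = -40)
P(t, r) = (-40 + r)*(-7 + t) (P(t, r) = (t - 7)*(r - 40) = (-7 + t)*(-40 + r) = (-40 + r)*(-7 + t))
sqrt(340*P(-3, 1) - 7460) = sqrt(340*(280 - 40*(-3) - 7*1 + 1*(-3)) - 7460) = sqrt(340*(280 + 120 - 7 - 3) - 7460) = sqrt(340*390 - 7460) = sqrt(132600 - 7460) = sqrt(125140) = 2*sqrt(31285)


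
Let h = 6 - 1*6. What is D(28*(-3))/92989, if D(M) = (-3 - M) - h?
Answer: 81/92989 ≈ 0.00087107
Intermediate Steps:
h = 0 (h = 6 - 6 = 0)
D(M) = -3 - M (D(M) = (-3 - M) - 1*0 = (-3 - M) + 0 = -3 - M)
D(28*(-3))/92989 = (-3 - 28*(-3))/92989 = (-3 - 1*(-84))*(1/92989) = (-3 + 84)*(1/92989) = 81*(1/92989) = 81/92989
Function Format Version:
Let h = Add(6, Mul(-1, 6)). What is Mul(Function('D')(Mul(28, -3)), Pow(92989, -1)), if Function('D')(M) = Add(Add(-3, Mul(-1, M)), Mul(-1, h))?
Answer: Rational(81, 92989) ≈ 0.00087107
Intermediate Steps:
h = 0 (h = Add(6, -6) = 0)
Function('D')(M) = Add(-3, Mul(-1, M)) (Function('D')(M) = Add(Add(-3, Mul(-1, M)), Mul(-1, 0)) = Add(Add(-3, Mul(-1, M)), 0) = Add(-3, Mul(-1, M)))
Mul(Function('D')(Mul(28, -3)), Pow(92989, -1)) = Mul(Add(-3, Mul(-1, Mul(28, -3))), Pow(92989, -1)) = Mul(Add(-3, Mul(-1, -84)), Rational(1, 92989)) = Mul(Add(-3, 84), Rational(1, 92989)) = Mul(81, Rational(1, 92989)) = Rational(81, 92989)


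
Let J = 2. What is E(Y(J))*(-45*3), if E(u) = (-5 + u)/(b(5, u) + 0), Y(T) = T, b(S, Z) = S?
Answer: 81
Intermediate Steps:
E(u) = -1 + u/5 (E(u) = (-5 + u)/(5 + 0) = (-5 + u)/5 = (-5 + u)*(1/5) = -1 + u/5)
E(Y(J))*(-45*3) = (-1 + (1/5)*2)*(-45*3) = (-1 + 2/5)*(-135) = -3/5*(-135) = 81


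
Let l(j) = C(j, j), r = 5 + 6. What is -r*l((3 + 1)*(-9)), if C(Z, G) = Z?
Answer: 396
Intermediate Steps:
r = 11
l(j) = j
-r*l((3 + 1)*(-9)) = -11*(3 + 1)*(-9) = -11*4*(-9) = -11*(-36) = -1*(-396) = 396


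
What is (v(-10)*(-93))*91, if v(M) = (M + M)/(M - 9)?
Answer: -169260/19 ≈ -8908.4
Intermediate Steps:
v(M) = 2*M/(-9 + M) (v(M) = (2*M)/(-9 + M) = 2*M/(-9 + M))
(v(-10)*(-93))*91 = ((2*(-10)/(-9 - 10))*(-93))*91 = ((2*(-10)/(-19))*(-93))*91 = ((2*(-10)*(-1/19))*(-93))*91 = ((20/19)*(-93))*91 = -1860/19*91 = -169260/19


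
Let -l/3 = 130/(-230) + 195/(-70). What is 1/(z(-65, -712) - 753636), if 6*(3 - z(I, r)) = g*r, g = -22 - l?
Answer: -483/365841877 ≈ -1.3202e-6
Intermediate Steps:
l = 3237/322 (l = -3*(130/(-230) + 195/(-70)) = -3*(130*(-1/230) + 195*(-1/70)) = -3*(-13/23 - 39/14) = -3*(-1079/322) = 3237/322 ≈ 10.053)
g = -10321/322 (g = -22 - 1*3237/322 = -22 - 3237/322 = -10321/322 ≈ -32.053)
z(I, r) = 3 + 10321*r/1932 (z(I, r) = 3 - (-10321)*r/1932 = 3 + 10321*r/1932)
1/(z(-65, -712) - 753636) = 1/((3 + (10321/1932)*(-712)) - 753636) = 1/((3 - 1837138/483) - 753636) = 1/(-1835689/483 - 753636) = 1/(-365841877/483) = -483/365841877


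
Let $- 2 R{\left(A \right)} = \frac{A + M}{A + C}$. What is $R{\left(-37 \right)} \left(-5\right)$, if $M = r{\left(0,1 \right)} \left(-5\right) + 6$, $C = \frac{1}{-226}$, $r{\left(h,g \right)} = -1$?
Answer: $\frac{14690}{8363} \approx 1.7565$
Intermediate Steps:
$C = - \frac{1}{226} \approx -0.0044248$
$M = 11$ ($M = \left(-1\right) \left(-5\right) + 6 = 5 + 6 = 11$)
$R{\left(A \right)} = - \frac{11 + A}{2 \left(- \frac{1}{226} + A\right)}$ ($R{\left(A \right)} = - \frac{\left(A + 11\right) \frac{1}{A - \frac{1}{226}}}{2} = - \frac{\left(11 + A\right) \frac{1}{- \frac{1}{226} + A}}{2} = - \frac{\frac{1}{- \frac{1}{226} + A} \left(11 + A\right)}{2} = - \frac{11 + A}{2 \left(- \frac{1}{226} + A\right)}$)
$R{\left(-37 \right)} \left(-5\right) = \frac{113 \left(-11 - -37\right)}{-1 + 226 \left(-37\right)} \left(-5\right) = \frac{113 \left(-11 + 37\right)}{-1 - 8362} \left(-5\right) = 113 \frac{1}{-8363} \cdot 26 \left(-5\right) = 113 \left(- \frac{1}{8363}\right) 26 \left(-5\right) = \left(- \frac{2938}{8363}\right) \left(-5\right) = \frac{14690}{8363}$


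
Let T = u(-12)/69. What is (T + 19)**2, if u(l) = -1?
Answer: 1716100/4761 ≈ 360.45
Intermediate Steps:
T = -1/69 ≈ -0.014493
(T + 19)**2 = (-1/69 + 19)**2 = (1310/69)**2 = 1716100/4761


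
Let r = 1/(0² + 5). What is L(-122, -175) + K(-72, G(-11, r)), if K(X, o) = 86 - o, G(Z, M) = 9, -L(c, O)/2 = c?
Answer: 321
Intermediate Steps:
L(c, O) = -2*c
r = ⅕ (r = 1/(0 + 5) = 1/5 = ⅕ ≈ 0.20000)
L(-122, -175) + K(-72, G(-11, r)) = -2*(-122) + (86 - 1*9) = 244 + (86 - 9) = 244 + 77 = 321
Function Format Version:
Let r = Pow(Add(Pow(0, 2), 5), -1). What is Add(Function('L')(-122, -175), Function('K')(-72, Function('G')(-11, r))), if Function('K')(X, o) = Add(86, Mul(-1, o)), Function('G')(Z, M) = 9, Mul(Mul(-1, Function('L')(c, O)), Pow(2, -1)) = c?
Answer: 321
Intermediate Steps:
Function('L')(c, O) = Mul(-2, c)
r = Rational(1, 5) (r = Pow(Add(0, 5), -1) = Pow(5, -1) = Rational(1, 5) ≈ 0.20000)
Add(Function('L')(-122, -175), Function('K')(-72, Function('G')(-11, r))) = Add(Mul(-2, -122), Add(86, Mul(-1, 9))) = Add(244, Add(86, -9)) = Add(244, 77) = 321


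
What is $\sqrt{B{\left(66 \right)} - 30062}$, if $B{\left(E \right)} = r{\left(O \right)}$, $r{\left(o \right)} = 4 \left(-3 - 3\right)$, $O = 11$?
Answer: $7 i \sqrt{614} \approx 173.45 i$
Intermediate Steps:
$r{\left(o \right)} = -24$ ($r{\left(o \right)} = 4 \left(-6\right) = -24$)
$B{\left(E \right)} = -24$
$\sqrt{B{\left(66 \right)} - 30062} = \sqrt{-24 - 30062} = \sqrt{-30086} = 7 i \sqrt{614}$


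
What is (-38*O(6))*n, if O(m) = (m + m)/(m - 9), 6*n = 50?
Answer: 3800/3 ≈ 1266.7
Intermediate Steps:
n = 25/3 (n = (⅙)*50 = 25/3 ≈ 8.3333)
O(m) = 2*m/(-9 + m) (O(m) = (2*m)/(-9 + m) = 2*m/(-9 + m))
(-38*O(6))*n = -76*6/(-9 + 6)*(25/3) = -76*6/(-3)*(25/3) = -76*6*(-1)/3*(25/3) = -38*(-4)*(25/3) = 152*(25/3) = 3800/3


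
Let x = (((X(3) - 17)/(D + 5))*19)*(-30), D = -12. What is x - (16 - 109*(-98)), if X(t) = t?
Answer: -11838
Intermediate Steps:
x = -1140 (x = (((3 - 17)/(-12 + 5))*19)*(-30) = (-14/(-7)*19)*(-30) = (-14*(-⅐)*19)*(-30) = (2*19)*(-30) = 38*(-30) = -1140)
x - (16 - 109*(-98)) = -1140 - (16 - 109*(-98)) = -1140 - (16 + 10682) = -1140 - 1*10698 = -1140 - 10698 = -11838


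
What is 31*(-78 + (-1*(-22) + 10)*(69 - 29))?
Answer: 37262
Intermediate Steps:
31*(-78 + (-1*(-22) + 10)*(69 - 29)) = 31*(-78 + (22 + 10)*40) = 31*(-78 + 32*40) = 31*(-78 + 1280) = 31*1202 = 37262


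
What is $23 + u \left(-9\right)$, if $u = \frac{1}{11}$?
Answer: $\frac{244}{11} \approx 22.182$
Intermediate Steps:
$u = \frac{1}{11} \approx 0.090909$
$23 + u \left(-9\right) = 23 + \frac{1}{11} \left(-9\right) = 23 - \frac{9}{11} = \frac{244}{11}$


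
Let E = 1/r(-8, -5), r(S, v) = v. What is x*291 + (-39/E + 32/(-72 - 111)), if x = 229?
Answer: 12230590/183 ≈ 66834.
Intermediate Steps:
E = -⅕ (E = 1/(-5) = -⅕ ≈ -0.20000)
x*291 + (-39/E + 32/(-72 - 111)) = 229*291 + (-39/(-⅕) + 32/(-72 - 111)) = 66639 + (-39*(-5) + 32/(-183)) = 66639 + (195 + 32*(-1/183)) = 66639 + (195 - 32/183) = 66639 + 35653/183 = 12230590/183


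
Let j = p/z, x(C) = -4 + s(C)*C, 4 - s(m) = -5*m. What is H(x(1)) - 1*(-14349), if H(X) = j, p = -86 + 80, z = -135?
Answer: 645707/45 ≈ 14349.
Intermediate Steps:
s(m) = 4 + 5*m (s(m) = 4 - (-5)*m = 4 + 5*m)
x(C) = -4 + C*(4 + 5*C) (x(C) = -4 + (4 + 5*C)*C = -4 + C*(4 + 5*C))
p = -6
j = 2/45 (j = -6/(-135) = -6*(-1/135) = 2/45 ≈ 0.044444)
H(X) = 2/45
H(x(1)) - 1*(-14349) = 2/45 - 1*(-14349) = 2/45 + 14349 = 645707/45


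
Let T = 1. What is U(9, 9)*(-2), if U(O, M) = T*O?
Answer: -18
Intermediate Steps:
U(O, M) = O (U(O, M) = 1*O = O)
U(9, 9)*(-2) = 9*(-2) = -18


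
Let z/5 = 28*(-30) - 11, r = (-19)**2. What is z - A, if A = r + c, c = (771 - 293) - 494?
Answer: -4600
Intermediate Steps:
c = -16 (c = 478 - 494 = -16)
r = 361
A = 345 (A = 361 - 16 = 345)
z = -4255 (z = 5*(28*(-30) - 11) = 5*(-840 - 11) = 5*(-851) = -4255)
z - A = -4255 - 1*345 = -4255 - 345 = -4600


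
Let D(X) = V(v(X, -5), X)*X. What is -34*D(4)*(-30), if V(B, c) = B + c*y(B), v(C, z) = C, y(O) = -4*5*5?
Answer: -1615680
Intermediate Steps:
y(O) = -100 (y(O) = -20*5 = -100)
V(B, c) = B - 100*c (V(B, c) = B + c*(-100) = B - 100*c)
D(X) = -99*X**2 (D(X) = (X - 100*X)*X = (-99*X)*X = -99*X**2)
-34*D(4)*(-30) = -(-3366)*4**2*(-30) = -(-3366)*16*(-30) = -34*(-1584)*(-30) = 53856*(-30) = -1615680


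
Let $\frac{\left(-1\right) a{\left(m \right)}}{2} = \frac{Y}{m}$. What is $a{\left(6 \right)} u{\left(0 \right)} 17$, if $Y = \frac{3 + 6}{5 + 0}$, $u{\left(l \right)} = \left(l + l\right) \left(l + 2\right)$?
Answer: $0$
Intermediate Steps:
$u{\left(l \right)} = 2 l \left(2 + l\right)$
$Y = \frac{9}{5} \approx 1.8$
$a{\left(m \right)} = - \frac{18}{5 m}$ ($a{\left(m \right)} = - 2 \frac{9}{5 m} = - \frac{18}{5 m}$)
$a{\left(6 \right)} u{\left(0 \right)} 17 = - \frac{18}{5 \cdot 6} \cdot 2 \cdot 0 \left(2 + 0\right) 17 = \left(- \frac{18}{5}\right) \frac{1}{6} \cdot 2 \cdot 0 \cdot 2 \cdot 17 = \left(- \frac{3}{5}\right) 0 \cdot 17 = 0 \cdot 17 = 0$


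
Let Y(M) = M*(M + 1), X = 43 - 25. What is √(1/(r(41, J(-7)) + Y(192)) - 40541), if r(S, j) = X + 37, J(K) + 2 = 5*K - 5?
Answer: 5*I*√2233365289702/37111 ≈ 201.35*I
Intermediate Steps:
X = 18
J(K) = -7 + 5*K (J(K) = -2 + (5*K - 5) = -2 + (-5 + 5*K) = -7 + 5*K)
r(S, j) = 55 (r(S, j) = 18 + 37 = 55)
Y(M) = M*(1 + M)
√(1/(r(41, J(-7)) + Y(192)) - 40541) = √(1/(55 + 192*(1 + 192)) - 40541) = √(1/(55 + 192*193) - 40541) = √(1/(55 + 37056) - 40541) = √(1/37111 - 40541) = √(-1504517050/37111) = 5*I*√2233365289702/37111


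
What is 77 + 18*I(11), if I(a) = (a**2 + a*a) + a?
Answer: 4631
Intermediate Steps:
I(a) = a + 2*a**2 (I(a) = (a**2 + a**2) + a = 2*a**2 + a = a + 2*a**2)
77 + 18*I(11) = 77 + 18*(11*(1 + 2*11)) = 77 + 18*(11*(1 + 22)) = 77 + 18*(11*23) = 77 + 18*253 = 77 + 4554 = 4631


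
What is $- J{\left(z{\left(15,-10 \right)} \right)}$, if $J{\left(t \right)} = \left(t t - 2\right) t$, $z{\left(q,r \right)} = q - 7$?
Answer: $-496$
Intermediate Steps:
$z{\left(q,r \right)} = -7 + q$ ($z{\left(q,r \right)} = q - 7 = -7 + q$)
$J{\left(t \right)} = t \left(-2 + t^{2}\right)$ ($J{\left(t \right)} = \left(t^{2} - 2\right) t = \left(-2 + t^{2}\right) t = t \left(-2 + t^{2}\right)$)
$- J{\left(z{\left(15,-10 \right)} \right)} = - \left(-7 + 15\right) \left(-2 + \left(-7 + 15\right)^{2}\right) = - 8 \left(-2 + 8^{2}\right) = - 8 \left(-2 + 64\right) = - 8 \cdot 62 = \left(-1\right) 496 = -496$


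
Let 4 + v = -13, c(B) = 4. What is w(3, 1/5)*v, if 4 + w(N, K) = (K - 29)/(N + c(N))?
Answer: 4828/35 ≈ 137.94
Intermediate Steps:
v = -17 (v = -4 - 13 = -17)
w(N, K) = -4 + (-29 + K)/(4 + N) (w(N, K) = -4 + (K - 29)/(N + 4) = -4 + (-29 + K)/(4 + N))
w(3, 1/5)*v = ((-45 + 1/5 - 4*3)/(4 + 3))*(-17) = ((-45 + ⅕ - 12)/7)*(-17) = ((⅐)*(-284/5))*(-17) = -284/35*(-17) = 4828/35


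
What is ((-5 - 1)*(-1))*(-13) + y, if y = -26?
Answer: -104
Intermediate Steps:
((-5 - 1)*(-1))*(-13) + y = ((-5 - 1)*(-1))*(-13) - 26 = -6*(-1)*(-13) - 26 = 6*(-13) - 26 = -78 - 26 = -104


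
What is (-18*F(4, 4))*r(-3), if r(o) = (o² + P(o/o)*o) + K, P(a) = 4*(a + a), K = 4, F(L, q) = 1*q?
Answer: 792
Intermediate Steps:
F(L, q) = q
P(a) = 8*a (P(a) = 4*(2*a) = 8*a)
r(o) = 4 + o² + 8*o (r(o) = (o² + (8*(o/o))*o) + 4 = (o² + (8*1)*o) + 4 = (o² + 8*o) + 4 = 4 + o² + 8*o)
(-18*F(4, 4))*r(-3) = (-18*4)*(4 + (-3)² + 8*(-3)) = -72*(4 + 9 - 24) = -72*(-11) = 792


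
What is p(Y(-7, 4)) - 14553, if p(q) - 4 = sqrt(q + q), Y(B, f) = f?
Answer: -14549 + 2*sqrt(2) ≈ -14546.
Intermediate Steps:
p(q) = 4 + sqrt(2)*sqrt(q) (p(q) = 4 + sqrt(q + q) = 4 + sqrt(2*q) = 4 + sqrt(2)*sqrt(q))
p(Y(-7, 4)) - 14553 = (4 + sqrt(2)*sqrt(4)) - 14553 = (4 + sqrt(2)*2) - 14553 = (4 + 2*sqrt(2)) - 14553 = -14549 + 2*sqrt(2)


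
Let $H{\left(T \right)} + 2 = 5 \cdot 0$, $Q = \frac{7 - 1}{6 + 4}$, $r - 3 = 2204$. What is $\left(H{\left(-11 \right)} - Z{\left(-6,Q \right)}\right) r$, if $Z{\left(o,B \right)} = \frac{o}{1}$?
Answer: $8828$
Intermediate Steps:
$r = 2207$ ($r = 3 + 2204 = 2207$)
$Q = \frac{3}{5}$ ($Q = \frac{6}{10} = 6 \cdot \frac{1}{10} = \frac{3}{5} \approx 0.6$)
$Z{\left(o,B \right)} = o$ ($Z{\left(o,B \right)} = o 1 = o$)
$H{\left(T \right)} = -2$ ($H{\left(T \right)} = -2 + 5 \cdot 0 = -2 + 0 = -2$)
$\left(H{\left(-11 \right)} - Z{\left(-6,Q \right)}\right) r = \left(-2 - -6\right) 2207 = \left(-2 + 6\right) 2207 = 4 \cdot 2207 = 8828$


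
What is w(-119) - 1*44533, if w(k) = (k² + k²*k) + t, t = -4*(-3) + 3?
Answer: -1715516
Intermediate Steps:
t = 15 (t = 12 + 3 = 15)
w(k) = 15 + k² + k³ (w(k) = (k² + k²*k) + 15 = (k² + k³) + 15 = 15 + k² + k³)
w(-119) - 1*44533 = (15 + (-119)² + (-119)³) - 1*44533 = (15 + 14161 - 1685159) - 44533 = -1670983 - 44533 = -1715516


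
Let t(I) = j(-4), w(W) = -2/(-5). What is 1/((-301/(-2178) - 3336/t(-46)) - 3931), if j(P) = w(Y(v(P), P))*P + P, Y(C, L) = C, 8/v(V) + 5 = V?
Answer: -15246/50847659 ≈ -0.00029984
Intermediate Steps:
v(V) = 8/(-5 + V)
w(W) = ⅖ (w(W) = -2*(-⅕) = ⅖)
j(P) = 7*P/5 (j(P) = 2*P/5 + P = 7*P/5)
t(I) = -28/5 (t(I) = (7/5)*(-4) = -28/5)
1/((-301/(-2178) - 3336/t(-46)) - 3931) = 1/((-301/(-2178) - 3336/(-28/5)) - 3931) = 1/((-301*(-1/2178) - 3336*(-5/28)) - 3931) = 1/((301/2178 + 4170/7) - 3931) = 1/(9084367/15246 - 3931) = 1/(-50847659/15246) = -15246/50847659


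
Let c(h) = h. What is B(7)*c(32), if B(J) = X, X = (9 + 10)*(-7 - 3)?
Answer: -6080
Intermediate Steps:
X = -190 (X = 19*(-10) = -190)
B(J) = -190
B(7)*c(32) = -190*32 = -6080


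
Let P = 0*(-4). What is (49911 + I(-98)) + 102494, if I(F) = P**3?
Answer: 152405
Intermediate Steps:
P = 0
I(F) = 0 (I(F) = 0**3 = 0)
(49911 + I(-98)) + 102494 = (49911 + 0) + 102494 = 49911 + 102494 = 152405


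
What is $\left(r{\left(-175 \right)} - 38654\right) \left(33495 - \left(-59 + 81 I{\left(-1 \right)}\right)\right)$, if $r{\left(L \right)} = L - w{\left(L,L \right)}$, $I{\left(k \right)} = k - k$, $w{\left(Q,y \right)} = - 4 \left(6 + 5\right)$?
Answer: $-1301391890$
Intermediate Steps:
$w{\left(Q,y \right)} = -44$ ($w{\left(Q,y \right)} = \left(-4\right) 11 = -44$)
$I{\left(k \right)} = 0$
$r{\left(L \right)} = 44 + L$ ($r{\left(L \right)} = L - -44 = L + 44 = 44 + L$)
$\left(r{\left(-175 \right)} - 38654\right) \left(33495 - \left(-59 + 81 I{\left(-1 \right)}\right)\right) = \left(\left(44 - 175\right) - 38654\right) \left(33495 + \left(\left(-81\right) 0 + 59\right)\right) = \left(-131 - 38654\right) \left(33495 + \left(0 + 59\right)\right) = - 38785 \left(33495 + 59\right) = \left(-38785\right) 33554 = -1301391890$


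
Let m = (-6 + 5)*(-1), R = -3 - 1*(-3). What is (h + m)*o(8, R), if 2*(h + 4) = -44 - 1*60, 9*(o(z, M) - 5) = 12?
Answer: -1045/3 ≈ -348.33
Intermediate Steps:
R = 0 (R = -3 + 3 = 0)
o(z, M) = 19/3 (o(z, M) = 5 + (1/9)*12 = 5 + 4/3 = 19/3)
h = -56 (h = -4 + (-44 - 1*60)/2 = -4 + (-44 - 60)/2 = -4 + (1/2)*(-104) = -4 - 52 = -56)
m = 1 (m = -1*(-1) = 1)
(h + m)*o(8, R) = (-56 + 1)*(19/3) = -55*19/3 = -1045/3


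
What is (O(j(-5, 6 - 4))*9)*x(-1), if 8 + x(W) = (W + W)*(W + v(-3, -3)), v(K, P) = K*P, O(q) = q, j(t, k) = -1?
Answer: 216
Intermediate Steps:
x(W) = -8 + 2*W*(9 + W) (x(W) = -8 + (W + W)*(W - 3*(-3)) = -8 + (2*W)*(W + 9) = -8 + (2*W)*(9 + W) = -8 + 2*W*(9 + W))
(O(j(-5, 6 - 4))*9)*x(-1) = (-1*9)*(-8 + 2*(-1)² + 18*(-1)) = -9*(-8 + 2*1 - 18) = -9*(-8 + 2 - 18) = -9*(-24) = 216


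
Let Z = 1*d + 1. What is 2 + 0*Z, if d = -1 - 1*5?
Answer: 2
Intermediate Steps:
d = -6 (d = -1 - 5 = -6)
Z = -5 (Z = 1*(-6) + 1 = -6 + 1 = -5)
2 + 0*Z = 2 + 0*(-5) = 2 + 0 = 2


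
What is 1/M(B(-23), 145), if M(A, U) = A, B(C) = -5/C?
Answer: 23/5 ≈ 4.6000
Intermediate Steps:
1/M(B(-23), 145) = 1/(-5/(-23)) = 1/(-5*(-1/23)) = 1/(5/23) = 23/5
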